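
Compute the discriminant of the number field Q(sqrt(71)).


For K = Q(sqrt(d)) with d squarefree: disc(K) = d if d = 1 mod 4, and disc(K) = 4d if d = 2 or 3 mod 4.
Here d = 71, and d mod 4 = 3.
d = 3 mod 4, not 1 (O_K = Z[sqrt(d)]), so disc(K) = 4d = 4 * (71) = 284

284


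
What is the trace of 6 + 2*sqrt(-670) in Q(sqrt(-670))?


Tr(a + b*sqrt(d)) = (a + b*sqrt(d)) + (a - b*sqrt(d)) = 2a
= 2 * (6)
= 12

12


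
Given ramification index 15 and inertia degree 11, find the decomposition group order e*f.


|D_P| = e * f
= 15 * 11
= 165

165


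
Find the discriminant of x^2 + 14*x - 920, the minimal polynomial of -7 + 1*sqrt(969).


The element -7 + 1*sqrt(969) has minimal polynomial:
x^2 + 14*x - 920
Discriminant = (14)^2 - 4*(-920)
= 196 + 3680
= 3876

3876


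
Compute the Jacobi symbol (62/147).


Compute (62/147) via quadratic reciprocity:
  pull out 2: (2/147) = -1  (since 147 mod 8 = 3)
  reciprocity: (31/147) -> -(147/31)
  reduce: (23/31)
  reciprocity: (23/31) -> -(31/23)
  reduce: (8/23)
  pull out 2: (2/23) = +1  (since 23 mod 8 = 7)
  pull out 2: (2/23) = +1  (since 23 mod 8 = 7)
  pull out 2: (2/23) = +1  (since 23 mod 8 = 7)
  (1/23) = 1
Product of signs = -1

-1


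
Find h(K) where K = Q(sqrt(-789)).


K = Q(sqrt(-789)). d mod 4 = 3, so D = disc(K) = 4d = -3156
h(K) equals the number of primitive reduced positive-definite forms (a, b, c) = a*x^2 + b*x*y + c*y^2 with b^2 - 4ac = D,
where reduced means |b| <= a <= c, with b >= 0 whenever |b| = a or a = c, and primitive means gcd(a, b, c) = 1.
Reduced forces 3a^2 <= |D| = 3156, so 1 <= a <= 32; b must have the parity of D, and c = (b^2 - D)/(4a) must be an integer >= a.
Enumerate a = 1..32, b in [-a, a]:
  a=1: (1, 0, 789)  [1]
  a=2: (2, 2, 395)  [1]
  a=3: (3, 0, 263)  [1]
  a=4: none
  a=5: (5, -2, 158), (5, 2, 158)  [2]
  a=6: (6, 6, 133)  [1]
  a=7: (7, -6, 114), (7, 6, 114)  [2]
  a=8..9: none
  a=10: (10, -2, 79), (10, 2, 79)  [2]
  a=11: (11, -10, 74), (11, 10, 74)  [2]
  a=12: none
  a=13: (13, -4, 61), (13, 4, 61)  [2]
  a=14: (14, -6, 57), (14, 6, 57)  [2]
  a=15: (15, -12, 55), (15, 12, 55)  [2]
  a=16..18: none
  a=19: (19, -6, 42), (19, 6, 42)  [2]
  a=20: none
  a=21: (21, -6, 38), (21, 6, 38)  [2]
  a=22: (22, -10, 37), (22, 10, 37)  [2]
  a=23: (23, -8, 35), (23, 8, 35)  [2]
  a=24: none
  a=25: (25, -12, 33), (25, 12, 33)  [2]
  a=26: (26, -22, 35), (26, 22, 35)  [2]
  a=27..28: none
  a=29: (29, -18, 30), (29, 18, 30)  [2]
  a=30..32: none
Total reduced forms: 1 + 1 + 1 + 2 + 1 + 2 + 2 + 2 + 2 + 2 + 2 + 2 + 2 + 2 + 2 + 2 + 2 + 2 = 32
h = 32

32


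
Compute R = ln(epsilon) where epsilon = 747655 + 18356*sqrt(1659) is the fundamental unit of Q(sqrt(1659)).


epsilon = 747655 + 18356*sqrt(1659)
= 1.4953e+06
R = ln(1.4953e+06)
= 14.2178

14.2178


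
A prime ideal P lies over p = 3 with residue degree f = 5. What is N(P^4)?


N(P^a) = p^(a*f)
= 3^(4*5)
= 3^20
= 3486784401

3486784401


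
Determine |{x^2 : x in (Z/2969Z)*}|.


For prime p, the number of non-zero quadratic residues is (p-1)/2.
= (2969-1)/2
= 1484

1484


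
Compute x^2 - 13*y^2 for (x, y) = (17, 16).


x^2 - d*y^2
= 17^2 - 13*16^2
= 289 - 3328
= -3039

-3039


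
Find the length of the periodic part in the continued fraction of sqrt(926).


Run the CF algorithm for sqrt(926).
a_0 = floor(sqrt(926)) = 30; set m_0=0, q_0=1.
Recurrence: m' = q*a - m,  q' = (d - m'^2)/q,  a' = floor((a_0 + m')/q').
  step 1: m=30, q=26, a=2
  step 2: m=22, q=17, a=3
  step 3: m=29, q=5, a=11
  step 4: m=26, q=50, a=1
  step 5: m=24, q=7, a=7
  step 6: m=25, q=43, a=1
  step 7: m=18, q=14, a=3
  step 8: m=24, q=25, a=2
  step 9: m=26, q=10, a=5
  step 10: m=24, q=35, a=1
  step 11: m=11, q=23, a=1
  step 12: m=12, q=34, a=1
  step 13: m=22, q=13, a=4
  step 14: m=30, q=2, a=30
  step 15: m=30, q=13, a=4
  step 16: m=22, q=34, a=1
  step 17: m=12, q=23, a=1
  step 18: m=11, q=35, a=1
  step 19: m=24, q=10, a=5
  step 20: m=26, q=25, a=2
  step 21: m=24, q=14, a=3
  step 22: m=18, q=43, a=1
  step 23: m=25, q=7, a=7
  step 24: m=24, q=50, a=1
  step 25: m=26, q=5, a=11
  step 26: m=29, q=17, a=3
  step 27: m=22, q=26, a=2
  step 28: m=30, q=1, a=60
a_28 = 2*a_0 = 60, so the period closes here.
sqrt(926) = [30; 2, 3, 11, 1, 7, 1, 3, 2, 5, 1, 1, 1, 4, 30, 4, 1, 1, 1, 5, 2, 3, 1, 7, 1, 11, 3, 2, 60]
Period length = 28

28


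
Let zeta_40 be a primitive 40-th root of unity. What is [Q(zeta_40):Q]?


The degree equals Euler's totient phi(40).
40 = 2^3 * 5
phi(40) = 16

16


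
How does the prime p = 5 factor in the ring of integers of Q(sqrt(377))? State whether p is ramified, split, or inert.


K = Q(sqrt(377)). Since d mod 4 = 1, disc(K) = 377.
Check p | disc: 377 mod 5 = 2.
p does not divide disc. Compute Legendre symbol (d/p):
2^((5-1)/2) mod 5 = -1
(d/p) = -1, so p is inert: (p) stays prime with e=1, f=2, g=1.
Therefore p is inert.

inert


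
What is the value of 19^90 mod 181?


p = 181 is prime and the exponent is (p-1)/2 = 90, so by Euler's criterion 19^90 = (19/181) = +1 or -1 mod 181.
Compute by square-and-multiply:
  90 = 64 + 16 + 8 + 2 (binary 1011010)
  Repeated squaring mod 181: 19^1 = 19, 19^2 = 180, 19^4 = 1, 19^8 = 1, 19^16 = 1, 19^32 = 1, 19^64 = 1
  19^90 = 19^64 * 19^16 * 19^8 * 19^2 = 1 * 1 * 1 * 180 mod 181
    1 * 1 = 1 = 1 mod 181
    1 * 1 = 1 = 1 mod 181
    1 * 180 = 180 = 180 mod 181
  19^90 = 180 mod 181
Result 180 = p - 1 = -1 mod 181: 19 is a quadratic non-residue mod 181. As a residue in [0, p-1] the value is 180.
19^90 mod 181 = 180

180


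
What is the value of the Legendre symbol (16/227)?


p = 227 is prime, so compute (16/227) with the reciprocity algorithm (Jacobi-symbol steps: pull out 2s via (2/n), flip via reciprocity, reduce):
  pull out 2: (2/227) = -1  (since 227 mod 8 = 3)
  pull out 2: (2/227) = -1  (since 227 mod 8 = 3)
  pull out 2: (2/227) = -1  (since 227 mod 8 = 3)
  pull out 2: (2/227) = -1  (since 227 mod 8 = 3)
  (1/227) = 1
Product of signs = 1
(16/227) = 1

1


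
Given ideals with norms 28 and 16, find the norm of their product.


N(IJ) = N(I) * N(J)
= 28 * 16
= 448

448


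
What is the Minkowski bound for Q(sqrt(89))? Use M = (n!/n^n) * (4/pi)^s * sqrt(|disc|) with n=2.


d = 89, d mod 4 = 1, so disc(K) = d = 89; |disc(K)| = 89
Real quadratic field, so n = 2, s = r2 = 0, r1 = 2
M = (n!/n^n) * (4/pi)^s * sqrt(|disc(K)|) = (2!/2^2) * (4/pi)^0 * sqrt(89)
= 0.5 * 1.000000 * 9.433981
= 4.7170

4.7170


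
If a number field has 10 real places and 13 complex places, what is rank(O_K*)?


By Dirichlet's unit theorem:
rank = r1 + r2 - 1
= 10 + 13 - 1
= 22

22


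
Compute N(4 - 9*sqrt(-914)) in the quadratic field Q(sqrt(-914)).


N(a + b*sqrt(d)) = a^2 - d*b^2
= (4)^2 - (-914)*(-9)^2
= 16 + 74034
= 74050

74050


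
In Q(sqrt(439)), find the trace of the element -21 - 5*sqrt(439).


Tr(a + b*sqrt(d)) = (a + b*sqrt(d)) + (a - b*sqrt(d)) = 2a
= 2 * (-21)
= -42

-42


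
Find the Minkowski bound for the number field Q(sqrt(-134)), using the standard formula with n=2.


d = -134, d mod 4 = 2, so disc(K) = 4d = -536; |disc(K)| = 536
Imaginary quadratic field, so n = 2, s = r2 = 1, r1 = 0
M = (n!/n^n) * (4/pi)^s * sqrt(|disc(K)|) = (2!/2^2) * (4/pi)^1 * sqrt(536)
= 0.5 * 1.273240 * 23.151674
= 14.7388

14.7388


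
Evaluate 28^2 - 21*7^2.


x^2 - d*y^2
= 28^2 - 21*7^2
= 784 - 1029
= -245

-245


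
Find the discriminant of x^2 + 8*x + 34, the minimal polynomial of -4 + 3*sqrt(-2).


The element -4 + 3*sqrt(-2) has minimal polynomial:
x^2 + 8*x + 34
Discriminant = (8)^2 - 4*(34)
= 64 - 136
= -72

-72


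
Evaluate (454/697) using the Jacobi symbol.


Compute (454/697) via quadratic reciprocity:
  pull out 2: (2/697) = +1  (since 697 mod 8 = 1)
  reciprocity: (227/697) -> +(697/227)
  reduce: (16/227)
  pull out 2: (2/227) = -1  (since 227 mod 8 = 3)
  pull out 2: (2/227) = -1  (since 227 mod 8 = 3)
  pull out 2: (2/227) = -1  (since 227 mod 8 = 3)
  pull out 2: (2/227) = -1  (since 227 mod 8 = 3)
  (1/227) = 1
Product of signs = 1

1


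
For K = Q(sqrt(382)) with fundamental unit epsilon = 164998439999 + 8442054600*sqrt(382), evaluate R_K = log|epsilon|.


epsilon = 164998439999 + 8442054600*sqrt(382)
= 3.3000e+11
R = ln(3.3000e+11)
= 26.5223

26.5223


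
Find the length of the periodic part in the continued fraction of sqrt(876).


Run the CF algorithm for sqrt(876).
a_0 = floor(sqrt(876)) = 29; set m_0=0, q_0=1.
Recurrence: m' = q*a - m,  q' = (d - m'^2)/q,  a' = floor((a_0 + m')/q').
  step 1: m=29, q=35, a=1
  step 2: m=6, q=24, a=1
  step 3: m=18, q=23, a=2
  step 4: m=28, q=4, a=14
  step 5: m=28, q=23, a=2
  step 6: m=18, q=24, a=1
  step 7: m=6, q=35, a=1
  step 8: m=29, q=1, a=58
a_8 = 2*a_0 = 58, so the period closes here.
sqrt(876) = [29; 1, 1, 2, 14, 2, 1, 1, 58]
Period length = 8

8


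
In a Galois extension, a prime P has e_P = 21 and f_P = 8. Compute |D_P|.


|D_P| = e * f
= 21 * 8
= 168

168


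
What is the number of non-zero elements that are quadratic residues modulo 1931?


For prime p, the number of non-zero quadratic residues is (p-1)/2.
= (1931-1)/2
= 965

965


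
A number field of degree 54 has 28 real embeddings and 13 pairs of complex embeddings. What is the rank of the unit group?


By Dirichlet's unit theorem:
rank = r1 + r2 - 1
= 28 + 13 - 1
= 40

40


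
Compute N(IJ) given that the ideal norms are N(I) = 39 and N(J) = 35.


N(IJ) = N(I) * N(J)
= 39 * 35
= 1365

1365


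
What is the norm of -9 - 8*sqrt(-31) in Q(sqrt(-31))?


N(a + b*sqrt(d)) = a^2 - d*b^2
= (-9)^2 - (-31)*(-8)^2
= 81 + 1984
= 2065

2065


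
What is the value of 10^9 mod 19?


p = 19 is prime and the exponent is (p-1)/2 = 9, so by Euler's criterion 10^9 = (10/19) = +1 or -1 mod 19.
Compute by square-and-multiply:
  9 = 8 + 1 (binary 1001)
  Repeated squaring mod 19: 10^1 = 10, 10^2 = 5, 10^4 = 6, 10^8 = 17
  10^9 = 10^8 * 10^1 = 17 * 10 mod 19
    17 * 10 = 170 = 18 mod 19
  10^9 = 18 mod 19
Result 18 = p - 1 = -1 mod 19: 10 is a quadratic non-residue mod 19. As a residue in [0, p-1] the value is 18.
10^9 mod 19 = 18

18


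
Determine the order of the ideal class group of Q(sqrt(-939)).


K = Q(sqrt(-939)). d mod 4 = 1, so D = disc(K) = d = -939
h(K) equals the number of primitive reduced positive-definite forms (a, b, c) = a*x^2 + b*x*y + c*y^2 with b^2 - 4ac = D,
where reduced means |b| <= a <= c, with b >= 0 whenever |b| = a or a = c, and primitive means gcd(a, b, c) = 1.
Reduced forces 3a^2 <= |D| = 939, so 1 <= a <= 17; b must have the parity of D, and c = (b^2 - D)/(4a) must be an integer >= a.
Enumerate a = 1..17, b in [-a, a]:
  a=1: (1, 1, 235)  [1]
  a=2: none
  a=3: (3, 3, 79)  [1]
  a=4: none
  a=5: (5, -1, 47), (5, 1, 47)  [2]
  a=6..12: none
  a=13: (13, -7, 19), (13, 7, 19)  [2]
  a=14: none
  a=15: (15, -9, 17), (15, 9, 17)  [2]
  a=16..17: none
Total reduced forms: 1 + 1 + 2 + 2 + 2 = 8
h = 8

8


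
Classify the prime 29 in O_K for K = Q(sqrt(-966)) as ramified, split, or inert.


K = Q(sqrt(-966)). Since d mod 4 = 2, disc(K) = -3864.
Check p | disc: -3864 mod 29 = 22.
p does not divide disc. Compute Legendre symbol (d/p):
20^((29-1)/2) mod 29 = 1
(d/p) = 1, so p splits: (p) = P*P' with e=1, f=1, g=2.
Therefore p is split.

split


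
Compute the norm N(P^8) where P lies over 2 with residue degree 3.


N(P^a) = p^(a*f)
= 2^(8*3)
= 2^24
= 16777216

16777216


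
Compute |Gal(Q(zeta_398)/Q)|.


|Gal(Q(zeta_398)/Q)| = phi(398)
= 198

198


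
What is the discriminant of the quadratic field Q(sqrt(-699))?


For K = Q(sqrt(d)) with d squarefree: disc(K) = d if d = 1 mod 4, and disc(K) = 4d if d = 2 or 3 mod 4.
Here d = -699, and d mod 4 = 1.
d = 1 mod 4 (O_K = Z[(1+sqrt(d))/2]), so disc(K) = d = -699

-699


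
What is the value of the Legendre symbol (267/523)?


p = 523 is prime, so compute (267/523) with the reciprocity algorithm (Jacobi-symbol steps: pull out 2s via (2/n), flip via reciprocity, reduce):
  reciprocity: (267/523) -> -(523/267)
  reduce: (256/267)
  pull out 2: (2/267) = -1  (since 267 mod 8 = 3)
  pull out 2: (2/267) = -1  (since 267 mod 8 = 3)
  pull out 2: (2/267) = -1  (since 267 mod 8 = 3)
  pull out 2: (2/267) = -1  (since 267 mod 8 = 3)
  pull out 2: (2/267) = -1  (since 267 mod 8 = 3)
  pull out 2: (2/267) = -1  (since 267 mod 8 = 3)
  pull out 2: (2/267) = -1  (since 267 mod 8 = 3)
  pull out 2: (2/267) = -1  (since 267 mod 8 = 3)
  (1/267) = 1
Product of signs = -1
(267/523) = -1

-1


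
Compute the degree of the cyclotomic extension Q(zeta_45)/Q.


The degree equals Euler's totient phi(45).
45 = 3^2 * 5
phi(45) = 24

24


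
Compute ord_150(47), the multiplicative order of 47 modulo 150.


We want ord_150(47), the smallest k >= 1 with 47^k = 1 mod 150.
n = 150 = 2 * 3 * 5^2, phi(150) = 40; the order divides phi(n).
Divisors of 40: 1, 2, 4, 5, 8, 10, 20, 40
Repeated squaring mod 150: 47^1 = 47, 47^2 = 109, 47^4 = 31, 47^8 = 61, 47^16 = 121, 47^32 = 91
Test divisors in increasing order:
  k=1: 47^1 = 47 mod 150
  k=2: 47^2 = 109 mod 150
  k=4: 47^4 = 31 mod 150
  k=5: 47^5 = 31 * 47 = 107 mod 150
  k=8: 47^8 = 61 mod 150
  k=10: 47^10 = 61 * 109 = 49 mod 150
  k=20: 47^20 = 121 * 31 = 1 mod 150  <- first divisor giving 1
Order = 20

20


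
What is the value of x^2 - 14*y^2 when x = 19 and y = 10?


x^2 - d*y^2
= 19^2 - 14*10^2
= 361 - 1400
= -1039

-1039


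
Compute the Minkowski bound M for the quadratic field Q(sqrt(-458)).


d = -458, d mod 4 = 2, so disc(K) = 4d = -1832; |disc(K)| = 1832
Imaginary quadratic field, so n = 2, s = r2 = 1, r1 = 0
M = (n!/n^n) * (4/pi)^s * sqrt(|disc(K)|) = (2!/2^2) * (4/pi)^1 * sqrt(1832)
= 0.5 * 1.273240 * 42.801869
= 27.2485

27.2485


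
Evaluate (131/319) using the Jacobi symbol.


Compute (131/319) via quadratic reciprocity:
  reciprocity: (131/319) -> -(319/131)
  reduce: (57/131)
  reciprocity: (57/131) -> +(131/57)
  reduce: (17/57)
  reciprocity: (17/57) -> +(57/17)
  reduce: (6/17)
  pull out 2: (2/17) = +1  (since 17 mod 8 = 1)
  reciprocity: (3/17) -> +(17/3)
  reduce: (2/3)
  pull out 2: (2/3) = -1  (since 3 mod 8 = 3)
  (1/3) = 1
Product of signs = 1

1


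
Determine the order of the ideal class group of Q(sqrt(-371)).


K = Q(sqrt(-371)). d mod 4 = 1, so D = disc(K) = d = -371
h(K) equals the number of primitive reduced positive-definite forms (a, b, c) = a*x^2 + b*x*y + c*y^2 with b^2 - 4ac = D,
where reduced means |b| <= a <= c, with b >= 0 whenever |b| = a or a = c, and primitive means gcd(a, b, c) = 1.
Reduced forces 3a^2 <= |D| = 371, so 1 <= a <= 11; b must have the parity of D, and c = (b^2 - D)/(4a) must be an integer >= a.
Enumerate a = 1..11, b in [-a, a]:
  a=1: (1, 1, 93)  [1]
  a=2: none
  a=3: (3, -1, 31), (3, 1, 31)  [2]
  a=4: none
  a=5: (5, -3, 19), (5, 3, 19)  [2]
  a=6: none
  a=7: (7, 7, 15)  [1]
  a=8: none
  a=9: (9, -5, 11), (9, 5, 11)  [2]
  a=10..11: none
Total reduced forms: 1 + 2 + 2 + 1 + 2 = 8
h = 8

8


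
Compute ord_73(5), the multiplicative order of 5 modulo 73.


We want ord_73(5), the smallest k >= 1 with 5^k = 1 mod 73.
n = 73 = 73, phi(73) = 72; the order divides phi(n).
Divisors of 72: 1, 2, 3, 4, 6, 8, 9, 12, 18, 24, 36, 72
Repeated squaring mod 73: 5^1 = 5, 5^2 = 25, 5^4 = 41, 5^8 = 2, 5^16 = 4, 5^32 = 16, 5^64 = 37
Test divisors in increasing order:
  k=1: 5^1 = 5 mod 73
  k=2: 5^2 = 25 mod 73
  k=3: 5^3 = 25 * 5 = 52 mod 73
  k=4: 5^4 = 41 mod 73
  k=6: 5^6 = 41 * 25 = 3 mod 73
  k=8: 5^8 = 2 mod 73
  k=9: 5^9 = 2 * 5 = 10 mod 73
  k=12: 5^12 = 2 * 41 = 9 mod 73
  k=18: 5^18 = 4 * 25 = 27 mod 73
  k=24: 5^24 = 4 * 2 = 8 mod 73
  k=36: 5^36 = 16 * 41 = 72 mod 73
  k=72: 5^72 = 37 * 2 = 1 mod 73  <- first divisor giving 1
Order = 72

72


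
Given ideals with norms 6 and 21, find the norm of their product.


N(IJ) = N(I) * N(J)
= 6 * 21
= 126

126


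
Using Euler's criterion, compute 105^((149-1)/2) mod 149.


p = 149 is prime and the exponent is (p-1)/2 = 74, so by Euler's criterion 105^74 = (105/149) = +1 or -1 mod 149.
Compute by square-and-multiply:
  74 = 64 + 8 + 2 (binary 1001010)
  Repeated squaring mod 149: 105^1 = 105, 105^2 = 148, 105^4 = 1, 105^8 = 1, 105^16 = 1, 105^32 = 1, 105^64 = 1
  105^74 = 105^64 * 105^8 * 105^2 = 1 * 1 * 148 mod 149
    1 * 1 = 1 = 1 mod 149
    1 * 148 = 148 = 148 mod 149
  105^74 = 148 mod 149
Result 148 = p - 1 = -1 mod 149: 105 is a quadratic non-residue mod 149. As a residue in [0, p-1] the value is 148.
105^74 mod 149 = 148

148


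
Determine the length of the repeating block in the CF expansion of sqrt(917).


Run the CF algorithm for sqrt(917).
a_0 = floor(sqrt(917)) = 30; set m_0=0, q_0=1.
Recurrence: m' = q*a - m,  q' = (d - m'^2)/q,  a' = floor((a_0 + m')/q').
  step 1: m=30, q=17, a=3
  step 2: m=21, q=28, a=1
  step 3: m=7, q=31, a=1
  step 4: m=24, q=11, a=4
  step 5: m=20, q=47, a=1
  step 6: m=27, q=4, a=14
  step 7: m=29, q=19, a=3
  step 8: m=28, q=7, a=8
  step 9: m=28, q=19, a=3
  step 10: m=29, q=4, a=14
  step 11: m=27, q=47, a=1
  step 12: m=20, q=11, a=4
  step 13: m=24, q=31, a=1
  step 14: m=7, q=28, a=1
  step 15: m=21, q=17, a=3
  step 16: m=30, q=1, a=60
a_16 = 2*a_0 = 60, so the period closes here.
sqrt(917) = [30; 3, 1, 1, 4, 1, 14, 3, 8, 3, 14, 1, 4, 1, 1, 3, 60]
Period length = 16

16


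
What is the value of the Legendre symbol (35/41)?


p = 41 is prime, so compute (35/41) with the reciprocity algorithm (Jacobi-symbol steps: pull out 2s via (2/n), flip via reciprocity, reduce):
  reciprocity: (35/41) -> +(41/35)
  reduce: (6/35)
  pull out 2: (2/35) = -1  (since 35 mod 8 = 3)
  reciprocity: (3/35) -> -(35/3)
  reduce: (2/3)
  pull out 2: (2/3) = -1  (since 3 mod 8 = 3)
  (1/3) = 1
Product of signs = -1
(35/41) = -1

-1


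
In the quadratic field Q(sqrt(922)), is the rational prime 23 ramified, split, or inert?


K = Q(sqrt(922)). Since d mod 4 = 2, disc(K) = 3688.
Check p | disc: 3688 mod 23 = 8.
p does not divide disc. Compute Legendre symbol (d/p):
2^((23-1)/2) mod 23 = 1
(d/p) = 1, so p splits: (p) = P*P' with e=1, f=1, g=2.
Therefore p is split.

split


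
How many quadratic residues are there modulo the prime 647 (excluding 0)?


For prime p, the number of non-zero quadratic residues is (p-1)/2.
= (647-1)/2
= 323

323


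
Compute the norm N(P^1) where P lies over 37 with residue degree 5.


N(P^a) = p^(a*f)
= 37^(1*5)
= 37^5
= 69343957

69343957


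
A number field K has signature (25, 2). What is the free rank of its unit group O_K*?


By Dirichlet's unit theorem:
rank = r1 + r2 - 1
= 25 + 2 - 1
= 26

26


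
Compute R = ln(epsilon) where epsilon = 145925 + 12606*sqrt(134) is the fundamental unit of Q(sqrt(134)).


epsilon = 145925 + 12606*sqrt(134)
= 291850.0000
R = ln(291850.0000)
= 12.5840

12.5840


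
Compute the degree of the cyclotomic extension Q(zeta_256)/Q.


The degree equals Euler's totient phi(256).
256 = 2^8
phi(256) = 128

128


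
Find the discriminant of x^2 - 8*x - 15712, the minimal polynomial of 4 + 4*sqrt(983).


The element 4 + 4*sqrt(983) has minimal polynomial:
x^2 - 8*x - 15712
Discriminant = (-8)^2 - 4*(-15712)
= 64 + 62848
= 62912

62912


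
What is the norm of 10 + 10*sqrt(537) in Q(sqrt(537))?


N(a + b*sqrt(d)) = a^2 - d*b^2
= (10)^2 - (537)*(10)^2
= 100 - 53700
= -53600

-53600


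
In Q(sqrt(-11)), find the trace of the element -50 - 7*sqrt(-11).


Tr(a + b*sqrt(d)) = (a + b*sqrt(d)) + (a - b*sqrt(d)) = 2a
= 2 * (-50)
= -100

-100


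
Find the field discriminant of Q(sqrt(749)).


For K = Q(sqrt(d)) with d squarefree: disc(K) = d if d = 1 mod 4, and disc(K) = 4d if d = 2 or 3 mod 4.
Here d = 749, and d mod 4 = 1.
d = 1 mod 4 (O_K = Z[(1+sqrt(d))/2]), so disc(K) = d = 749

749


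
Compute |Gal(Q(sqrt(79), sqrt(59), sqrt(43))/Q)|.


The 3 square roots of distinct primes are multiplicatively independent over Q,
so [K:Q] = 2^3 and Gal(K/Q) is isomorphic to (Z/2Z)^3.
|Gal| = 2^3 = 8

8


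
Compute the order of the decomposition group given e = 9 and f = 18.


|D_P| = e * f
= 9 * 18
= 162

162


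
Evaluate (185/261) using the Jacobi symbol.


Compute (185/261) via quadratic reciprocity:
  reciprocity: (185/261) -> +(261/185)
  reduce: (76/185)
  pull out 2: (2/185) = +1  (since 185 mod 8 = 1)
  pull out 2: (2/185) = +1  (since 185 mod 8 = 1)
  reciprocity: (19/185) -> +(185/19)
  reduce: (14/19)
  pull out 2: (2/19) = -1  (since 19 mod 8 = 3)
  reciprocity: (7/19) -> -(19/7)
  reduce: (5/7)
  reciprocity: (5/7) -> +(7/5)
  reduce: (2/5)
  pull out 2: (2/5) = -1  (since 5 mod 8 = 5)
  (1/5) = 1
Product of signs = -1

-1


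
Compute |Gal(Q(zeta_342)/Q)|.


|Gal(Q(zeta_342)/Q)| = phi(342)
= 108

108


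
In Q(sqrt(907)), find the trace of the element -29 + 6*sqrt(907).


Tr(a + b*sqrt(d)) = (a + b*sqrt(d)) + (a - b*sqrt(d)) = 2a
= 2 * (-29)
= -58

-58


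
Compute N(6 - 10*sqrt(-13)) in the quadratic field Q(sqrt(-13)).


N(a + b*sqrt(d)) = a^2 - d*b^2
= (6)^2 - (-13)*(-10)^2
= 36 + 1300
= 1336

1336


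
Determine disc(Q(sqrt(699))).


For K = Q(sqrt(d)) with d squarefree: disc(K) = d if d = 1 mod 4, and disc(K) = 4d if d = 2 or 3 mod 4.
Here d = 699, and d mod 4 = 3.
d = 3 mod 4, not 1 (O_K = Z[sqrt(d)]), so disc(K) = 4d = 4 * (699) = 2796

2796


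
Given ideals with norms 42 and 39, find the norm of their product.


N(IJ) = N(I) * N(J)
= 42 * 39
= 1638

1638


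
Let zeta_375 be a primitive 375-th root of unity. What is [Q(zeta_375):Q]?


The degree equals Euler's totient phi(375).
375 = 3 * 5^3
phi(375) = 200

200


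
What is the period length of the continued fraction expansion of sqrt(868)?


Run the CF algorithm for sqrt(868).
a_0 = floor(sqrt(868)) = 29; set m_0=0, q_0=1.
Recurrence: m' = q*a - m,  q' = (d - m'^2)/q,  a' = floor((a_0 + m')/q').
  step 1: m=29, q=27, a=2
  step 2: m=25, q=9, a=6
  step 3: m=29, q=3, a=19
  step 4: m=28, q=28, a=2
  step 5: m=28, q=3, a=19
  step 6: m=29, q=9, a=6
  step 7: m=25, q=27, a=2
  step 8: m=29, q=1, a=58
a_8 = 2*a_0 = 58, so the period closes here.
sqrt(868) = [29; 2, 6, 19, 2, 19, 6, 2, 58]
Period length = 8

8


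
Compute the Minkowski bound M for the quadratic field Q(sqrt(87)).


d = 87, d mod 4 = 3, so disc(K) = 4d = 348; |disc(K)| = 348
Real quadratic field, so n = 2, s = r2 = 0, r1 = 2
M = (n!/n^n) * (4/pi)^s * sqrt(|disc(K)|) = (2!/2^2) * (4/pi)^0 * sqrt(348)
= 0.5 * 1.000000 * 18.654758
= 9.3274

9.3274


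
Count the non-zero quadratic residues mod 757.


For prime p, the number of non-zero quadratic residues is (p-1)/2.
= (757-1)/2
= 378

378


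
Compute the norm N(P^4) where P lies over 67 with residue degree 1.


N(P^a) = p^(a*f)
= 67^(4*1)
= 67^4
= 20151121

20151121


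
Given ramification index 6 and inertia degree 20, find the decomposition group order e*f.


|D_P| = e * f
= 6 * 20
= 120

120


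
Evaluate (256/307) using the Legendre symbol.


p = 307 is prime, so compute (256/307) with the reciprocity algorithm (Jacobi-symbol steps: pull out 2s via (2/n), flip via reciprocity, reduce):
  pull out 2: (2/307) = -1  (since 307 mod 8 = 3)
  pull out 2: (2/307) = -1  (since 307 mod 8 = 3)
  pull out 2: (2/307) = -1  (since 307 mod 8 = 3)
  pull out 2: (2/307) = -1  (since 307 mod 8 = 3)
  pull out 2: (2/307) = -1  (since 307 mod 8 = 3)
  pull out 2: (2/307) = -1  (since 307 mod 8 = 3)
  pull out 2: (2/307) = -1  (since 307 mod 8 = 3)
  pull out 2: (2/307) = -1  (since 307 mod 8 = 3)
  (1/307) = 1
Product of signs = 1
(256/307) = 1

1


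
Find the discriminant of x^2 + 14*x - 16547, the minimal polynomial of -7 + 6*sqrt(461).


The element -7 + 6*sqrt(461) has minimal polynomial:
x^2 + 14*x - 16547
Discriminant = (14)^2 - 4*(-16547)
= 196 + 66188
= 66384

66384


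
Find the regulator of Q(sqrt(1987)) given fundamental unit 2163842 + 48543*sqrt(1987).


epsilon = 2163842 + 48543*sqrt(1987)
= 4.3277e+06
R = ln(4.3277e+06)
= 15.2805

15.2805


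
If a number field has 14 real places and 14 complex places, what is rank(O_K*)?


By Dirichlet's unit theorem:
rank = r1 + r2 - 1
= 14 + 14 - 1
= 27

27


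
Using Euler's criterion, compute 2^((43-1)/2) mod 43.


p = 43 is prime and the exponent is (p-1)/2 = 21, so by Euler's criterion 2^21 = (2/43) = +1 or -1 mod 43.
Compute by square-and-multiply:
  21 = 16 + 4 + 1 (binary 10101)
  Repeated squaring mod 43: 2^1 = 2, 2^2 = 4, 2^4 = 16, 2^8 = 41, 2^16 = 4
  2^21 = 2^16 * 2^4 * 2^1 = 4 * 16 * 2 mod 43
    4 * 16 = 64 = 21 mod 43
    21 * 2 = 42 = 42 mod 43
  2^21 = 42 mod 43
Result 42 = p - 1 = -1 mod 43: 2 is a quadratic non-residue mod 43. As a residue in [0, p-1] the value is 42.
2^21 mod 43 = 42

42


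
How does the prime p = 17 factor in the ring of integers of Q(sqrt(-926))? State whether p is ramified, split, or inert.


K = Q(sqrt(-926)). Since d mod 4 = 2, disc(K) = -3704.
Check p | disc: -3704 mod 17 = 2.
p does not divide disc. Compute Legendre symbol (d/p):
9^((17-1)/2) mod 17 = 1
(d/p) = 1, so p splits: (p) = P*P' with e=1, f=1, g=2.
Therefore p is split.

split


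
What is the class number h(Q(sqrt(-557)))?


K = Q(sqrt(-557)). d mod 4 = 3, so D = disc(K) = 4d = -2228
h(K) equals the number of primitive reduced positive-definite forms (a, b, c) = a*x^2 + b*x*y + c*y^2 with b^2 - 4ac = D,
where reduced means |b| <= a <= c, with b >= 0 whenever |b| = a or a = c, and primitive means gcd(a, b, c) = 1.
Reduced forces 3a^2 <= |D| = 2228, so 1 <= a <= 27; b must have the parity of D, and c = (b^2 - D)/(4a) must be an integer >= a.
Enumerate a = 1..27, b in [-a, a]:
  a=1: (1, 0, 557)  [1]
  a=2: (2, 2, 279)  [1]
  a=3: (3, -2, 186), (3, 2, 186)  [2]
  a=4..5: none
  a=6: (6, -2, 93), (6, 2, 93)  [2]
  a=7..8: none
  a=9: (9, -2, 62), (9, 2, 62)  [2]
  a=10: none
  a=11: (11, -4, 51), (11, 4, 51)  [2]
  a=12..16: none
  a=17: (17, -4, 33), (17, 4, 33)  [2]
  a=18: (18, -2, 31), (18, 2, 31)  [2]
  a=19..21: none
  a=22: (22, -18, 29), (22, 18, 29)  [2]
  a=23: (23, -16, 27), (23, 16, 27)  [2]
  a=24..27: none
Total reduced forms: 1 + 1 + 2 + 2 + 2 + 2 + 2 + 2 + 2 + 2 = 18
h = 18

18


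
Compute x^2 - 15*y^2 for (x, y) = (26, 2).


x^2 - d*y^2
= 26^2 - 15*2^2
= 676 - 60
= 616

616


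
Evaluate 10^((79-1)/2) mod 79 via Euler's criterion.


p = 79 is prime and the exponent is (p-1)/2 = 39, so by Euler's criterion 10^39 = (10/79) = +1 or -1 mod 79.
Compute by square-and-multiply:
  39 = 32 + 4 + 2 + 1 (binary 100111)
  Repeated squaring mod 79: 10^1 = 10, 10^2 = 21, 10^4 = 46, 10^8 = 62, 10^16 = 52, 10^32 = 18
  10^39 = 10^32 * 10^4 * 10^2 * 10^1 = 18 * 46 * 21 * 10 mod 79
    18 * 46 = 828 = 38 mod 79
    38 * 21 = 798 = 8 mod 79
    8 * 10 = 80 = 1 mod 79
  10^39 = 1 mod 79
Result 1: 10 is a quadratic residue mod 79.
10^39 mod 79 = 1

1


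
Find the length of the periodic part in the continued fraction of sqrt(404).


Run the CF algorithm for sqrt(404).
a_0 = floor(sqrt(404)) = 20; set m_0=0, q_0=1.
Recurrence: m' = q*a - m,  q' = (d - m'^2)/q,  a' = floor((a_0 + m')/q').
  step 1: m=20, q=4, a=10
  step 2: m=20, q=1, a=40
a_2 = 2*a_0 = 40, so the period closes here.
sqrt(404) = [20; 10, 40]
Period length = 2

2


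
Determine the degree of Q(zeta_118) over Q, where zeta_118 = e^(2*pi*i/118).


The degree equals Euler's totient phi(118).
118 = 2 * 59
phi(118) = 58

58


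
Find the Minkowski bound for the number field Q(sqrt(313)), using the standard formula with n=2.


d = 313, d mod 4 = 1, so disc(K) = d = 313; |disc(K)| = 313
Real quadratic field, so n = 2, s = r2 = 0, r1 = 2
M = (n!/n^n) * (4/pi)^s * sqrt(|disc(K)|) = (2!/2^2) * (4/pi)^0 * sqrt(313)
= 0.5 * 1.000000 * 17.691806
= 8.8459

8.8459


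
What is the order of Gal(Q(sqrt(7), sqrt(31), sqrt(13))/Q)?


The 3 square roots of distinct primes are multiplicatively independent over Q,
so [K:Q] = 2^3 and Gal(K/Q) is isomorphic to (Z/2Z)^3.
|Gal| = 2^3 = 8

8


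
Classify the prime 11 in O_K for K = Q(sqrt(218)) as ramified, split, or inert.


K = Q(sqrt(218)). Since d mod 4 = 2, disc(K) = 872.
Check p | disc: 872 mod 11 = 3.
p does not divide disc. Compute Legendre symbol (d/p):
9^((11-1)/2) mod 11 = 1
(d/p) = 1, so p splits: (p) = P*P' with e=1, f=1, g=2.
Therefore p is split.

split


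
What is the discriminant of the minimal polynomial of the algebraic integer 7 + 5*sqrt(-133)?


The element 7 + 5*sqrt(-133) has minimal polynomial:
x^2 - 14*x + 3374
Discriminant = (-14)^2 - 4*(3374)
= 196 - 13496
= -13300

-13300


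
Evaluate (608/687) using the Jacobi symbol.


Compute (608/687) via quadratic reciprocity:
  pull out 2: (2/687) = +1  (since 687 mod 8 = 7)
  pull out 2: (2/687) = +1  (since 687 mod 8 = 7)
  pull out 2: (2/687) = +1  (since 687 mod 8 = 7)
  pull out 2: (2/687) = +1  (since 687 mod 8 = 7)
  pull out 2: (2/687) = +1  (since 687 mod 8 = 7)
  reciprocity: (19/687) -> -(687/19)
  reduce: (3/19)
  reciprocity: (3/19) -> -(19/3)
  reduce: (1/3)
  (1/3) = 1
Product of signs = 1

1


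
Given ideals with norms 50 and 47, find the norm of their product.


N(IJ) = N(I) * N(J)
= 50 * 47
= 2350

2350


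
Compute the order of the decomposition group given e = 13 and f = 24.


|D_P| = e * f
= 13 * 24
= 312

312


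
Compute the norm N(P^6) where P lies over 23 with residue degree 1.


N(P^a) = p^(a*f)
= 23^(6*1)
= 23^6
= 148035889

148035889


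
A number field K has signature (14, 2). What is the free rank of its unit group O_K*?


By Dirichlet's unit theorem:
rank = r1 + r2 - 1
= 14 + 2 - 1
= 15

15


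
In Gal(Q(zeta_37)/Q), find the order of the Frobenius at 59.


The Frobenius at p in Gal(Q(zeta_n)/Q) = (Z/nZ)* is the class of p, so its order is ord_37(59), the smallest k >= 1 with 59^k = 1 mod 37.
n = 37 = 37, phi(37) = 36; the order divides phi(n).
Divisors of 36: 1, 2, 3, 4, 6, 9, 12, 18, 36
Repeated squaring mod 37: 59^1 = 22, 59^2 = 3, 59^4 = 9, 59^8 = 7, 59^16 = 12, 59^32 = 33
Test divisors in increasing order:
  k=1: 59^1 = 22 mod 37
  k=2: 59^2 = 3 mod 37
  k=3: 59^3 = 3 * 22 = 29 mod 37
  k=4: 59^4 = 9 mod 37
  k=6: 59^6 = 9 * 3 = 27 mod 37
  k=9: 59^9 = 7 * 22 = 6 mod 37
  k=12: 59^12 = 7 * 9 = 26 mod 37
  k=18: 59^18 = 12 * 3 = 36 mod 37
  k=36: 59^36 = 33 * 9 = 1 mod 37  <- first divisor giving 1
Order = 36

36


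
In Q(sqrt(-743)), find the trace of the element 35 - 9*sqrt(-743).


Tr(a + b*sqrt(d)) = (a + b*sqrt(d)) + (a - b*sqrt(d)) = 2a
= 2 * (35)
= 70

70


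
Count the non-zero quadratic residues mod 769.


For prime p, the number of non-zero quadratic residues is (p-1)/2.
= (769-1)/2
= 384

384


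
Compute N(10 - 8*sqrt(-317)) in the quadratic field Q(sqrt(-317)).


N(a + b*sqrt(d)) = a^2 - d*b^2
= (10)^2 - (-317)*(-8)^2
= 100 + 20288
= 20388

20388


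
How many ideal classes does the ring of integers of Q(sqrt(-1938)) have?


K = Q(sqrt(-1938)). d mod 4 = 2, so D = disc(K) = 4d = -7752
h(K) equals the number of primitive reduced positive-definite forms (a, b, c) = a*x^2 + b*x*y + c*y^2 with b^2 - 4ac = D,
where reduced means |b| <= a <= c, with b >= 0 whenever |b| = a or a = c, and primitive means gcd(a, b, c) = 1.
Reduced forces 3a^2 <= |D| = 7752, so 1 <= a <= 50; b must have the parity of D, and c = (b^2 - D)/(4a) must be an integer >= a.
Enumerate a = 1..50, b in [-a, a]:
  a=1: (1, 0, 1938)  [1]
  a=2: (2, 0, 969)  [1]
  a=3: (3, 0, 646)  [1]
  a=4..5: none
  a=6: (6, 0, 323)  [1]
  a=7: (7, -2, 277), (7, 2, 277)  [2]
  a=8..10: none
  a=11: (11, -6, 177), (11, 6, 177)  [2]
  a=12: none
  a=13: (13, -10, 151), (13, 10, 151)  [2]
  a=14: (14, -12, 141), (14, 12, 141)  [2]
  a=15..16: none
  a=17: (17, 0, 114)  [1]
  a=18: none
  a=19: (19, 0, 102)  [1]
  a=20: none
  a=21: (21, -12, 94), (21, 12, 94)  [2]
  a=22: (22, -16, 91), (22, 16, 91)  [2]
  a=23..25: none
  a=26: (26, -16, 77), (26, 16, 77)  [2]
  a=27..28: none
  a=29: (29, -22, 71), (29, 22, 71)  [2]
  a=30..32: none
  a=33: (33, -6, 59), (33, 6, 59)  [2]
  a=34: (34, 0, 57)  [1]
  a=35..37: none
  a=38: (38, 0, 51)  [1]
  a=39: (39, -36, 58), (39, 36, 58)  [2]
  a=40..41: none
  a=42: (42, -12, 47), (42, 12, 47)  [2]
  a=43: (43, -26, 49), (43, 26, 49)  [2]
  a=44..50: none
Total reduced forms: 1 + 1 + 1 + 1 + 2 + 2 + 2 + 2 + 1 + 1 + 2 + 2 + 2 + 2 + 2 + 1 + 1 + 2 + 2 + 2 = 32
h = 32

32


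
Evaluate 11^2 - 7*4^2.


x^2 - d*y^2
= 11^2 - 7*4^2
= 121 - 112
= 9

9


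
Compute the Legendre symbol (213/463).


p = 463 is prime, so compute (213/463) with the reciprocity algorithm (Jacobi-symbol steps: pull out 2s via (2/n), flip via reciprocity, reduce):
  reciprocity: (213/463) -> +(463/213)
  reduce: (37/213)
  reciprocity: (37/213) -> +(213/37)
  reduce: (28/37)
  pull out 2: (2/37) = -1  (since 37 mod 8 = 5)
  pull out 2: (2/37) = -1  (since 37 mod 8 = 5)
  reciprocity: (7/37) -> +(37/7)
  reduce: (2/7)
  pull out 2: (2/7) = +1  (since 7 mod 8 = 7)
  (1/7) = 1
Product of signs = 1
(213/463) = 1

1


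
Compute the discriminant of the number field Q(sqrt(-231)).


For K = Q(sqrt(d)) with d squarefree: disc(K) = d if d = 1 mod 4, and disc(K) = 4d if d = 2 or 3 mod 4.
Here d = -231, and d mod 4 = 1.
d = 1 mod 4 (O_K = Z[(1+sqrt(d))/2]), so disc(K) = d = -231

-231


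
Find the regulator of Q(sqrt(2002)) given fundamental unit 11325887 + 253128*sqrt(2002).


epsilon = 11325887 + 253128*sqrt(2002)
= 2.2652e+07
R = ln(2.2652e+07)
= 16.9357

16.9357


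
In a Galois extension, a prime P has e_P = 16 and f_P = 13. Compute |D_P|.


|D_P| = e * f
= 16 * 13
= 208

208


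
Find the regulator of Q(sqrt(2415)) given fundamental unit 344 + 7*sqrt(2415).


epsilon = 344 + 7*sqrt(2415)
= 687.9985
R = ln(687.9985)
= 6.5338

6.5338


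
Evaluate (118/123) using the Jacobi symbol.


Compute (118/123) via quadratic reciprocity:
  pull out 2: (2/123) = -1  (since 123 mod 8 = 3)
  reciprocity: (59/123) -> -(123/59)
  reduce: (5/59)
  reciprocity: (5/59) -> +(59/5)
  reduce: (4/5)
  pull out 2: (2/5) = -1  (since 5 mod 8 = 5)
  pull out 2: (2/5) = -1  (since 5 mod 8 = 5)
  (1/5) = 1
Product of signs = 1

1


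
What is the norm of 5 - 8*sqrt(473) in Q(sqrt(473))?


N(a + b*sqrt(d)) = a^2 - d*b^2
= (5)^2 - (473)*(-8)^2
= 25 - 30272
= -30247

-30247


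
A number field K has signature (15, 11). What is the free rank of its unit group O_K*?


By Dirichlet's unit theorem:
rank = r1 + r2 - 1
= 15 + 11 - 1
= 25

25


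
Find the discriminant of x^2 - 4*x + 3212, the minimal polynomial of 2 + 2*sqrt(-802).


The element 2 + 2*sqrt(-802) has minimal polynomial:
x^2 - 4*x + 3212
Discriminant = (-4)^2 - 4*(3212)
= 16 - 12848
= -12832

-12832


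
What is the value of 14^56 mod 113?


p = 113 is prime and the exponent is (p-1)/2 = 56, so by Euler's criterion 14^56 = (14/113) = +1 or -1 mod 113.
Compute by square-and-multiply:
  56 = 32 + 16 + 8 (binary 111000)
  Repeated squaring mod 113: 14^1 = 14, 14^2 = 83, 14^4 = 109, 14^8 = 16, 14^16 = 30, 14^32 = 109
  14^56 = 14^32 * 14^16 * 14^8 = 109 * 30 * 16 mod 113
    109 * 30 = 3270 = 106 mod 113
    106 * 16 = 1696 = 1 mod 113
  14^56 = 1 mod 113
Result 1: 14 is a quadratic residue mod 113.
14^56 mod 113 = 1

1


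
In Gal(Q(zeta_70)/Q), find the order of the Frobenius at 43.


The Frobenius at p in Gal(Q(zeta_n)/Q) = (Z/nZ)* is the class of p, so its order is ord_70(43), the smallest k >= 1 with 43^k = 1 mod 70.
n = 70 = 2 * 5 * 7, phi(70) = 24; the order divides phi(n).
Divisors of 24: 1, 2, 3, 4, 6, 8, 12, 24
Repeated squaring mod 70: 43^1 = 43, 43^2 = 29, 43^4 = 1, 43^8 = 1, 43^16 = 1
Test divisors in increasing order:
  k=1: 43^1 = 43 mod 70
  k=2: 43^2 = 29 mod 70
  k=3: 43^3 = 29 * 43 = 57 mod 70
  k=4: 43^4 = 1 mod 70  <- first divisor giving 1
Order = 4

4


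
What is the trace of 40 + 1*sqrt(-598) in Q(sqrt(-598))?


Tr(a + b*sqrt(d)) = (a + b*sqrt(d)) + (a - b*sqrt(d)) = 2a
= 2 * (40)
= 80

80


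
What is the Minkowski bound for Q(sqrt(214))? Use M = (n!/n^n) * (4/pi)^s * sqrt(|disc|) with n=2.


d = 214, d mod 4 = 2, so disc(K) = 4d = 856; |disc(K)| = 856
Real quadratic field, so n = 2, s = r2 = 0, r1 = 2
M = (n!/n^n) * (4/pi)^s * sqrt(|disc(K)|) = (2!/2^2) * (4/pi)^0 * sqrt(856)
= 0.5 * 1.000000 * 29.257478
= 14.6287

14.6287


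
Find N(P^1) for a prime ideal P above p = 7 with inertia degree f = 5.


N(P^a) = p^(a*f)
= 7^(1*5)
= 7^5
= 16807

16807


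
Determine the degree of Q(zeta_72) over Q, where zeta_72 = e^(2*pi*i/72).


The degree equals Euler's totient phi(72).
72 = 2^3 * 3^2
phi(72) = 24

24


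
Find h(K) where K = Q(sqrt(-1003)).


K = Q(sqrt(-1003)). d mod 4 = 1, so D = disc(K) = d = -1003
h(K) equals the number of primitive reduced positive-definite forms (a, b, c) = a*x^2 + b*x*y + c*y^2 with b^2 - 4ac = D,
where reduced means |b| <= a <= c, with b >= 0 whenever |b| = a or a = c, and primitive means gcd(a, b, c) = 1.
Reduced forces 3a^2 <= |D| = 1003, so 1 <= a <= 18; b must have the parity of D, and c = (b^2 - D)/(4a) must be an integer >= a.
Enumerate a = 1..18, b in [-a, a]:
  a=1: (1, 1, 251)  [1]
  a=2..10: none
  a=11: (11, -3, 23), (11, 3, 23)  [2]
  a=12..16: none
  a=17: (17, 17, 19)  [1]
  a=18: none
Total reduced forms: 1 + 2 + 1 = 4
h = 4

4


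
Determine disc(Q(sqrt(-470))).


For K = Q(sqrt(d)) with d squarefree: disc(K) = d if d = 1 mod 4, and disc(K) = 4d if d = 2 or 3 mod 4.
Here d = -470, and d mod 4 = 2.
d = 2 mod 4, not 1 (O_K = Z[sqrt(d)]), so disc(K) = 4d = 4 * (-470) = -1880

-1880


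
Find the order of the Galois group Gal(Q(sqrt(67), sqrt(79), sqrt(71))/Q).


The 3 square roots of distinct primes are multiplicatively independent over Q,
so [K:Q] = 2^3 and Gal(K/Q) is isomorphic to (Z/2Z)^3.
|Gal| = 2^3 = 8

8


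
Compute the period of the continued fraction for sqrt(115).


Run the CF algorithm for sqrt(115).
a_0 = floor(sqrt(115)) = 10; set m_0=0, q_0=1.
Recurrence: m' = q*a - m,  q' = (d - m'^2)/q,  a' = floor((a_0 + m')/q').
  step 1: m=10, q=15, a=1
  step 2: m=5, q=6, a=2
  step 3: m=7, q=11, a=1
  step 4: m=4, q=9, a=1
  step 5: m=5, q=10, a=1
  step 6: m=5, q=9, a=1
  step 7: m=4, q=11, a=1
  step 8: m=7, q=6, a=2
  step 9: m=5, q=15, a=1
  step 10: m=10, q=1, a=20
a_10 = 2*a_0 = 20, so the period closes here.
sqrt(115) = [10; 1, 2, 1, 1, 1, 1, 1, 2, 1, 20]
Period length = 10

10


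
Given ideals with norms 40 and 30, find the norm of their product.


N(IJ) = N(I) * N(J)
= 40 * 30
= 1200

1200


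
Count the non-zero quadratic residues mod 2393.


For prime p, the number of non-zero quadratic residues is (p-1)/2.
= (2393-1)/2
= 1196

1196


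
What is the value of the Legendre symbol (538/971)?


p = 971 is prime, so compute (538/971) with the reciprocity algorithm (Jacobi-symbol steps: pull out 2s via (2/n), flip via reciprocity, reduce):
  pull out 2: (2/971) = -1  (since 971 mod 8 = 3)
  reciprocity: (269/971) -> +(971/269)
  reduce: (164/269)
  pull out 2: (2/269) = -1  (since 269 mod 8 = 5)
  pull out 2: (2/269) = -1  (since 269 mod 8 = 5)
  reciprocity: (41/269) -> +(269/41)
  reduce: (23/41)
  reciprocity: (23/41) -> +(41/23)
  reduce: (18/23)
  pull out 2: (2/23) = +1  (since 23 mod 8 = 7)
  reciprocity: (9/23) -> +(23/9)
  reduce: (5/9)
  reciprocity: (5/9) -> +(9/5)
  reduce: (4/5)
  pull out 2: (2/5) = -1  (since 5 mod 8 = 5)
  pull out 2: (2/5) = -1  (since 5 mod 8 = 5)
  (1/5) = 1
Product of signs = -1
(538/971) = -1

-1


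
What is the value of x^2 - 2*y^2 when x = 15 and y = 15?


x^2 - d*y^2
= 15^2 - 2*15^2
= 225 - 450
= -225

-225


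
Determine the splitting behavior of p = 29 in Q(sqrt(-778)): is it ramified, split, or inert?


K = Q(sqrt(-778)). Since d mod 4 = 2, disc(K) = -3112.
Check p | disc: -3112 mod 29 = 20.
p does not divide disc. Compute Legendre symbol (d/p):
5^((29-1)/2) mod 29 = 1
(d/p) = 1, so p splits: (p) = P*P' with e=1, f=1, g=2.
Therefore p is split.

split


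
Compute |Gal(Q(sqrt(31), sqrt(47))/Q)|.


The 2 square roots of distinct primes are multiplicatively independent over Q,
so [K:Q] = 2^2 and Gal(K/Q) is isomorphic to (Z/2Z)^2.
|Gal| = 2^2 = 4

4
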